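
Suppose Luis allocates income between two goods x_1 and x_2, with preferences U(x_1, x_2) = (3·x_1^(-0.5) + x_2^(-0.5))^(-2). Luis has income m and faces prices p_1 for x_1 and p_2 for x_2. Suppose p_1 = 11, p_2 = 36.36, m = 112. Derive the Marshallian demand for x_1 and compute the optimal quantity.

MRS = MU_x_1/MU_x_2 = 3·(x_2/x_1)^(1.5). Set equal to p_1/p_2.
Hence x_2/x_1 = ((1/3)·p_1/p_2)^(1/(1.5)), i.e. raised to the 2/3 power.
With the ratio pinned down, the budget gives x_1* = m/(p_1 + p_2·(x_2/x_1)) and x_2* = (x_2/x_1)·x_1*.
Numerically x_2/x_1 = 0.216653, so x_1* = 112/(11 + 36.36·0.216653) = 5.933.

x_1* = 5.933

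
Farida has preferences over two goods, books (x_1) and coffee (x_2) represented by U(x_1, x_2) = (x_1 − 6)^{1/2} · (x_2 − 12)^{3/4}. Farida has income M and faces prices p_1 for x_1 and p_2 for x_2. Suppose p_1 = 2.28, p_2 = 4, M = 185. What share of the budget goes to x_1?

share on x_1 = 0.3406

MRS = (2/3)·(x_2−12)/(x_1−6). Tangency with p_1/p_2 gives x_2−12 = (3/2)·(p_1/p_2)·(x_1−6).
After buying the subsistence bundle (6, 12), a share 0.4 of the remaining income goes to x_1: x_1* = 6 + 0.4·(M − 6p_1 − 12p_2)/p_1.
Discretionary income = 185 − 6·2.28 − 12·4 = 123.32; x_1* = 6 + 0.4·123.32/2.28 = 27.6351; x_2* = 12 + 0.6·123.32/4 = 30.498.
Expenditure on x_1: 2.28·27.6351 = 63.008; share = 0.3406.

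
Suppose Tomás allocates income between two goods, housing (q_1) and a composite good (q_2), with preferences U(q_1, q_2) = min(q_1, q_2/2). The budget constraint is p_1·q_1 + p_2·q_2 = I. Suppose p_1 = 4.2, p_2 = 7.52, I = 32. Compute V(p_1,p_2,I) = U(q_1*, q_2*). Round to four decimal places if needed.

V = 1.6632

Leontief preferences: the optimum is at the kink where q_1/1 = q_2/2, i.e. q_2 = 2·q_1.
Budget: p_1·q_1 + p_2·2·q_1 = I, so (p_1 + 2·p_2)·q_1 = I.
Demand: q_1*(p_1,p_2,I) = I/(p_1 + 2·p_2), q_2* = 2·I/(p_1 + 2·p_2).
Here 4.2 + 2·7.52 = 19.24, giving q_1* = 1.6632 and q_2* = 3.3264.
Utility at the optimum: U(1.6632, 3.3264) = 1.6632.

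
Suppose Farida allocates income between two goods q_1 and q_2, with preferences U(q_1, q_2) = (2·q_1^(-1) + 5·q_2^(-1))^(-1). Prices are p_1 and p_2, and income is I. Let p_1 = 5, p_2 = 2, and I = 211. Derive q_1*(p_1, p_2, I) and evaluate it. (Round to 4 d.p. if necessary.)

q_1* = 21.1

With the ratio pinned down, the budget gives q_1* = I/(p_1 + p_2·(q_2/q_1)) and q_2* = (q_2/q_1)·q_1*.
Numerically q_2/q_1 = 2.5, so q_1* = 211/(5 + 2·2.5) = 21.1.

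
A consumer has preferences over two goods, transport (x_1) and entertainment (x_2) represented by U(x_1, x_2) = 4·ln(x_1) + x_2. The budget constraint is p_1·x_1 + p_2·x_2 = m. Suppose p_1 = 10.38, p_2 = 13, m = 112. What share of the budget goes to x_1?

share on x_1 = 0.4643

Set MRS = p_1/p_2: (4/x_1)/1 = p_1/p_2.
So x_1*(p_1,p_2) = 4·p_2/p_1, independent of income; and x_2* = (m − 4·p_2)/p_2.
At the given prices: x_1* = 4·13/10.38 = 5.0096, and x_2* = 4.6154.
Expenditure on x_1: 10.38·5.0096 = 52; share = 0.4643.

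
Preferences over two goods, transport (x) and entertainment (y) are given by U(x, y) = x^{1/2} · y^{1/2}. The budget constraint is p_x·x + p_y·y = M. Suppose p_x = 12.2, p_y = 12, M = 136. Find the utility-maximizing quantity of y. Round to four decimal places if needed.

y* = 5.6667

The MRS is y/x. Set MRS = p_x/p_y.
So 0.5·p_y·y = 0.5·p_x·x; combined with the budget, a share 0.5 of income goes to x.
Demand: x*(p_x,p_y,M) = 0.5·M/p_x and y* = 0.5·M/p_y.
At p_x=12.2, p_y=12, M=136: y* = 0.5·136/12 = 5.6667.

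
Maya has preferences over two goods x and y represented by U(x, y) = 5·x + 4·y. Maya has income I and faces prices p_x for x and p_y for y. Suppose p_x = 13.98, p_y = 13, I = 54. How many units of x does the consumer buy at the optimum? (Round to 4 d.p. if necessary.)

Perfect substitutes: compare marginal utility per dollar. 5/p_x vs 4/p_y → 0.3577 vs 0.3077.
x gives more utility per dollar, so spend all income on x: x* = I/p_x, y* = 0.
Numerically: x* = 3.8627, y* = 0.

x* = 3.8627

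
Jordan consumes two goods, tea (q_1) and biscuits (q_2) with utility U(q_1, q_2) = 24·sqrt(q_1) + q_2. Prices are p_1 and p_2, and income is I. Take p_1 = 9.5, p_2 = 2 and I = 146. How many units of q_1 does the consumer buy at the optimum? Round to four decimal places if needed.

q_1* = 6.3823

Plugging in: q_1* = (12·2/9.5)² = 6.3823.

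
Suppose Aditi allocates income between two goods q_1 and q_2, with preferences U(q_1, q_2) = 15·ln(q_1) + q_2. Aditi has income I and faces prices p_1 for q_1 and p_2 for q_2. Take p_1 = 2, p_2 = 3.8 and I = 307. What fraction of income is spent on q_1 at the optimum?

share on q_1 = 0.1857

So q_1*(p_1,p_2) = 15·p_2/p_1, independent of income; and q_2* = (I − 15·p_2)/p_2.
At the given prices: q_1* = 15·3.8/2 = 28.5, and q_2* = 65.7895.
Expenditure on q_1: 2·28.5 = 57; share = 0.1857.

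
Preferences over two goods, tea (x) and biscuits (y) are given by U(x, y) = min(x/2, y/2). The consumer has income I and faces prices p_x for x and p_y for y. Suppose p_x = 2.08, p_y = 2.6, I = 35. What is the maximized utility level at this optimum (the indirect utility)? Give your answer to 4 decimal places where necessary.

V = 3.7393

With perfect complements, no substitution: consume in ratio x:y = 2:2.
Budget: p_x·x + p_y·x = I, so (2·p_x + 2·p_y)·x = 2·I.
Demand: x*(p_x,p_y,I) = 2·I/(2·p_x + 2·p_y), y* = 2·I/(2·p_x + 2·p_y).
Here 2·2.08 + 2·2.6 = 9.36, giving x* = 7.4786 and y* = 7.4786.
Utility at the optimum: U(7.4786, 7.4786) = 3.7393.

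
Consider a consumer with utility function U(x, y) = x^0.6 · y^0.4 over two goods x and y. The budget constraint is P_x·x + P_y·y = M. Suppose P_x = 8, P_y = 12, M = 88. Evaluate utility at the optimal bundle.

The MRS is (3/2)·y/x. Set MRS = P_x/P_y.
Rearranging, P_y·y = (2/3)·P_x·x. Substituting into the budget gives P_x·x·(1 + (2/3)) = M.
Demand: x*(P_x,P_y,M) = 0.6·M/P_x and y* = 0.4·M/P_y.
At P_x=8, P_y=12, M=88: x* = 0.6·88/8 = 6.6, y* = 2.9333.
Utility at the optimum: U(6.6, 2.9333) = 4.7717.

V = 4.7717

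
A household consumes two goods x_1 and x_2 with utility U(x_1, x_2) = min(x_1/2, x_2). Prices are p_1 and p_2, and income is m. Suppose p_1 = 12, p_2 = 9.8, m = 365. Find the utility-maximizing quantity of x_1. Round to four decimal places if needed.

x_1* = 21.5976

Leontief preferences: the optimum is at the kink where x_1/2 = x_2/1, i.e. x_2 = (1/2)·x_1.
Budget: p_1·x_1 + p_2·(1/2)·x_1 = m, so (2·p_1 + p_2)·x_1 = 2·m.
Demand: x_1*(p_1,p_2,m) = 2·m/(2·p_1 + p_2), x_2* = m/(2·p_1 + p_2).
Here 2·12 + 9.8 = 33.8, giving x_1* = 21.5976.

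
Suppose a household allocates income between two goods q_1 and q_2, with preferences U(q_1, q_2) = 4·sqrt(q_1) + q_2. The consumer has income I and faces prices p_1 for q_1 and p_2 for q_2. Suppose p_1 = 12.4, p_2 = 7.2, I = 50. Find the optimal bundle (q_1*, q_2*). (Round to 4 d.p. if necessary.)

Set MRS = p_1/p_2: 2·q_1^(−1/2) = p_1/p_2.
Thus q_1* = (2·p_2/p_1)² — independent of I — with the rest of income spent on q_2.
Plugging in: q_1* = (2·7.2/12.4)² = 1.3486, q_2* = 4.6219.

q_1* = 1.3486, q_2* = 4.6219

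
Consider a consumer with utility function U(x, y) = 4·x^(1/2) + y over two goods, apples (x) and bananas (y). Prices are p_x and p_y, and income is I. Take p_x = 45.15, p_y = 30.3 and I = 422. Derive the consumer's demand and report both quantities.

x* = 1.8015, y* = 11.243

Set MRS = p_x/p_y: 2·x^(−1/2) = p_x/p_y.
Solve: √x = 2·p_y/p_x, so x*(p_x,p_y) = (2·p_y/p_x)², and y* = (I − p_x·x*)/p_y.
Plugging in: x* = (2·30.3/45.15)² = 1.8015, y* = 11.243.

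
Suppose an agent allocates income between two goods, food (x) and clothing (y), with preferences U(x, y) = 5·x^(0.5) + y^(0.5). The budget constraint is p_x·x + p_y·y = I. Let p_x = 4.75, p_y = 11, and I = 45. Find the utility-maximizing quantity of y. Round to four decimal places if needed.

y* = 0.0695

MU_x ∝ 5·x^(-0.5), MU_y ∝ y^(-0.5), so MRS = 5·(y/x)^(0.5) = p_x/p_y.
Solve for the ratio: y/x = [(1/5)·p_x/p_y]^(2).
With the ratio pinned down, the budget gives x* = I/(p_x + p_y·(y/x)) and y* = (y/x)·x*.
Numerically y/x = 0.007459, so x* = 45/(4.75 + 11·0.007459) = 9.3128 and y* = 0.007459·9.3128 = 0.0695.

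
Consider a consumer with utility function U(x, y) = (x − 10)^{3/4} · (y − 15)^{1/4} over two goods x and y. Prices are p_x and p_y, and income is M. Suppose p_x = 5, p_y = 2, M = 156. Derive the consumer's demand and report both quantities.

x* = 21.4, y* = 24.5

MRS = 3·(y−15)/(x−10). Tangency with p_x/p_y gives y−15 = (1/3)·(p_x/p_y)·(x−10).
Substituting into the budget: x* = 10 + 0.75·(M − 10·p_x − 15·p_y)/p_x, and y* = 15 + 0.25·(…)/p_y.
Discretionary income = 156 − 10·5 − 15·2 = 76; x* = 10 + 0.75·76/5 = 21.4; y* = 15 + 0.25·76/2 = 24.5.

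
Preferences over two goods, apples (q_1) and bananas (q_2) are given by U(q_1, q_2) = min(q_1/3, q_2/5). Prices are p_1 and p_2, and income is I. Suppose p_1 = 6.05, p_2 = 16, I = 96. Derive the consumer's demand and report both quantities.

q_1* = 2.9343, q_2* = 4.8905

With perfect complements, no substitution: consume in ratio q_1:q_2 = 3:5.
Budget: p_1·q_1 + p_2·(5/3)·q_1 = I, so (3·p_1 + 5·p_2)·q_1 = 3·I.
Demand: q_1*(p_1,p_2,I) = 3·I/(3·p_1 + 5·p_2), q_2* = 5·I/(3·p_1 + 5·p_2).
Here 3·6.05 + 5·16 = 98.15, giving q_1* = 2.9343 and q_2* = 4.8905.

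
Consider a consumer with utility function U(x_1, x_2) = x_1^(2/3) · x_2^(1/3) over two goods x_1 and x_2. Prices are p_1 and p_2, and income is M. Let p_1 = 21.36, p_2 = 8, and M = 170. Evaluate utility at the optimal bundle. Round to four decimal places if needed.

V = 5.8423

The MRS is 2·x_2/x_1. Set MRS = p_1/p_2.
Rearranging, p_2·x_2 = (1/2)·p_1·x_1. Substituting into the budget gives p_1·x_1·(1 + (1/2)) = M.
Demand: x_1*(p_1,p_2,M) = 2/3·M/p_1 and x_2* = 1/3·M/p_2.
At p_1=21.36, p_2=8, M=170: x_1* = 2/3·170/21.36 = 5.3059, x_2* = 7.0833.
Utility at the optimum: U(5.3059, 7.0833) = 5.8423.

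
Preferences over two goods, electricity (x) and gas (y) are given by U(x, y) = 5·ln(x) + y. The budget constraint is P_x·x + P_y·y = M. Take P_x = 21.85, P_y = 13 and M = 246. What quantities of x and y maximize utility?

At the given prices: x* = 5·13/21.85 = 2.9748, and y* = 13.9231.

x* = 2.9748, y* = 13.9231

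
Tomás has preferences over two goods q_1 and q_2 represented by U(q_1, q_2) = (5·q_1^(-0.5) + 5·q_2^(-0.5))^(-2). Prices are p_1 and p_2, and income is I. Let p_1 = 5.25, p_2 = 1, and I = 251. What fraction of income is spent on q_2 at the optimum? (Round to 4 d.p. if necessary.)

share on q_2 = 0.3652

Numerically q_2/q_1 = 3.02069, so q_1* = 251/(5.25 + 1·3.02069) = 30.3481 and q_2* = 3.02069·30.3481 = 91.6723.
Expenditure on q_2: 1·91.6723 = 91.6723; share = 0.3652.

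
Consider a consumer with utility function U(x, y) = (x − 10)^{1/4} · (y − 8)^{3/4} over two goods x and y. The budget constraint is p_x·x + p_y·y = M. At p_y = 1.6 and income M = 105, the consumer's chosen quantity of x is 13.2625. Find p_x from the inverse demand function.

p_x = 4

Let x' = x−10, y' = y−8. MRS = (1/3)·y'/x' = p_x/p_y.
Substituting into the budget: x* = 10 + 0.25·(M − 10·p_x − 8·p_y)/p_x, and y* = 8 + 0.75·(…)/p_y.
Set x* = 13.2625 in the demand function and solve for p_x: p_x = 4.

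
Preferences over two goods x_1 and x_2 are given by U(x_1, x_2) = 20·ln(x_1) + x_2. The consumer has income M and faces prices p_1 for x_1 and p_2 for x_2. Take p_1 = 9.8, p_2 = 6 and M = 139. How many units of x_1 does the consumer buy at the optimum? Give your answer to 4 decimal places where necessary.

Set MRS = p_1/p_2: (20/x_1)/1 = p_1/p_2.
So x_1*(p_1,p_2) = 20·p_2/p_1, independent of income; and x_2* = (M − 20·p_2)/p_2.
At the given prices: x_1* = 20·6/9.8 = 12.2449.

x_1* = 12.2449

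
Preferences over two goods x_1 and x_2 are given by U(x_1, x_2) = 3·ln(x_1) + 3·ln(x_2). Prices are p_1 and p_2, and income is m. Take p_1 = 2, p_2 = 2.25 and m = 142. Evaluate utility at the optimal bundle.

V = 21.0638

The MRS is x_2/x_1. Set MRS = p_1/p_2.
So 3·p_2·x_2 = 3·p_1·x_1; combined with the budget, a share 0.5 of income goes to x_1.
Demand: x_1*(p_1,p_2,m) = 0.5·m/p_1 and x_2* = 0.5·m/p_2.
At p_1=2, p_2=2.25, m=142: x_1* = 0.5·142/2 = 35.5, x_2* = 31.5556.
Utility at the optimum: U(35.5, 31.5556) = 21.0638.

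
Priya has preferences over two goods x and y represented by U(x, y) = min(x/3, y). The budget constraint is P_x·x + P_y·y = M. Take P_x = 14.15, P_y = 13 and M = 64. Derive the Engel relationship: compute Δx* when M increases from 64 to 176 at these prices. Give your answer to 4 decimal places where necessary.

Leontief preferences: the optimum is at the kink where x/3 = y/1, i.e. y = (1/3)·x.
Budget: P_x·x + P_y·(1/3)·x = M, so (3·P_x + P_y)·x = 3·M.
Demand: x*(P_x,P_y,M) = 3·M/(3·P_x + P_y), y* = M/(3·P_x + P_y).
Here 3·14.15 + 13 = 55.45, giving x* = 3.4626.
At M' = 176: x* = 9.5221. Change: 9.5221 − 3.4626 = 6.0595.

Δx* = 6.0595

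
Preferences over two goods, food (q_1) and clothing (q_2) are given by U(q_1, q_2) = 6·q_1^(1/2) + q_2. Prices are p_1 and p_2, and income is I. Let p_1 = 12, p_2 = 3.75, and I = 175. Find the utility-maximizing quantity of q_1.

MU_q_1 = 3/√q_1, MU_q_2 = 1. Tangency: 3/√q_1 = p_1/p_2.
Thus q_1* = (3·p_2/p_1)² — independent of I — with the rest of income spent on q_2.
Plugging in: q_1* = (3·3.75/12)² = 0.8789.

q_1* = 0.8789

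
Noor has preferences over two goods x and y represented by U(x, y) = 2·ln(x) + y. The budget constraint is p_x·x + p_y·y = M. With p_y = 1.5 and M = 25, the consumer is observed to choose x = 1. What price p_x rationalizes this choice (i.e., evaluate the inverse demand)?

p_x = 3

MU_x = 2/x, MU_y = 1. Tangency: 2/x = p_x/p_y.
So x*(p_x,p_y) = 2·p_y/p_x, independent of income; and y* = (M − 2·p_y)/p_y.
Set x* = 1 in the demand function and solve for p_x: p_x = 3.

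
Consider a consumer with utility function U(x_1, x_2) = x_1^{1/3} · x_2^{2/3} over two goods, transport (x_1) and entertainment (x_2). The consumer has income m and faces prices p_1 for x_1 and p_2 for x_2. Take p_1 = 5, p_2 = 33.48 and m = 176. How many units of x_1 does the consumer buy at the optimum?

x_1* = 11.7333

The MRS is (1/2)·x_2/x_1. Set MRS = p_1/p_2.
So 1/3·p_2·x_2 = 2/3·p_1·x_1; combined with the budget, a share 1/3 of income goes to x_1.
Demand: x_1*(p_1,p_2,m) = 1/3·m/p_1 and x_2* = 2/3·m/p_2.
At p_1=5, p_2=33.48, m=176: x_1* = 1/3·176/5 = 11.7333.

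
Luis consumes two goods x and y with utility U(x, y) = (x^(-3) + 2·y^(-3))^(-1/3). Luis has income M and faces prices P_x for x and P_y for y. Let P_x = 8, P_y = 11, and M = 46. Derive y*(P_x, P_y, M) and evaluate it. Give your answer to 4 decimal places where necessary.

y* = 2.5158

MRS = MU_x/MU_y = (1/2)·(y/x)^(4). Set equal to P_x/P_y.
Solve for the ratio: y/x = [2·P_x/P_y]^(0.25).
Substitute y = (y/x)·x into the budget: x* = M/(P_x + P_y·(y/x)).
Numerically y/x = 1.098201, so x* = 46/(8 + 11·1.098201) = 2.2908 and y* = 1.098201·2.2908 = 2.5158.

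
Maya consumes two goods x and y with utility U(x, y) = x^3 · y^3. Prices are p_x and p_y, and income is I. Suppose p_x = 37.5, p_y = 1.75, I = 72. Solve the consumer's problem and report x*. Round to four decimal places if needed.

x* = 0.96

MU_x/MU_y = (3·y)/(3·x); tangency sets this equal to p_x/p_y.
Rearranging, p_y·y = p_x·x. Substituting into the budget gives p_x·x·(1 + 1) = I.
Demand: x*(p_x,p_y,I) = 0.5·I/p_x and y* = 0.5·I/p_y.
At p_x=37.5, p_y=1.75, I=72: x* = 0.5·72/37.5 = 0.96.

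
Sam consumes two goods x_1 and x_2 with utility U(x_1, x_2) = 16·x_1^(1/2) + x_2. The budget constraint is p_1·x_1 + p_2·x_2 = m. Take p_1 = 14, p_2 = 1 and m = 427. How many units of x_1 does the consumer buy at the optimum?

Utility is quasi-linear in x_2; the FOC for x_1 is 8/√x_1 = p_1/p_2.
Solve: √x_1 = 8·p_2/p_1, so x_1*(p_1,p_2) = (8·p_2/p_1)², and x_2* = (m − p_1·x_1*)/p_2.
Plugging in: x_1* = (8·1/14)² = 0.3265.

x_1* = 0.3265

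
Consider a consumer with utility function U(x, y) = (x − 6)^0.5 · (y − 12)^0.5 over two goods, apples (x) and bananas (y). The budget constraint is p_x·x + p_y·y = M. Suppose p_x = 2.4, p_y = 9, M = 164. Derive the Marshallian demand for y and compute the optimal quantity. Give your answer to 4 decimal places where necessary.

y* = 14.3111

Let x' = x−6, y' = y−12. MRS = y'/x' = p_x/p_y.
Substituting into the budget: x* = 6 + 0.5·(M − 6·p_x − 12·p_y)/p_x, and y* = 12 + 0.5·(…)/p_y.
Discretionary income = 164 − 6·2.4 − 12·9 = 41.6; y* = 12 + 0.5·41.6/9 = 14.3111.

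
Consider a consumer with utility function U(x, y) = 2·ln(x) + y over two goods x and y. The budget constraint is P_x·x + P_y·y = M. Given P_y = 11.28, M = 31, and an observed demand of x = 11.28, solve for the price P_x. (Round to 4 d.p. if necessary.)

P_x = 2

Set MRS = P_x/P_y: (2/x)/1 = P_x/P_y.
So x*(P_x,P_y) = 2·P_y/P_x, independent of income; and y* = (M − 2·P_y)/P_y.
Set x* = 11.28 in the demand function and solve for P_x: P_x = 2.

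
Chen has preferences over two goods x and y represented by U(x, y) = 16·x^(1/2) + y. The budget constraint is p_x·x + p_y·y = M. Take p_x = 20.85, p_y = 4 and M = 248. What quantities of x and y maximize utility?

x* = 2.3555, y* = 49.7218

Utility is quasi-linear in y; the FOC for x is 8/√x = p_x/p_y.
Solve: √x = 8·p_y/p_x, so x*(p_x,p_y) = (8·p_y/p_x)², and y* = (M − p_x·x*)/p_y.
Plugging in: x* = (8·4/20.85)² = 2.3555, y* = 49.7218.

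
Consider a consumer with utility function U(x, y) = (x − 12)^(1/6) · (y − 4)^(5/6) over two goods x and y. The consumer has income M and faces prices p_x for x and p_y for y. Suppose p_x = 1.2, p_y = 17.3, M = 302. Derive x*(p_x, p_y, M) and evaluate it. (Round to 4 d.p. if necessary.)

x* = 42.3333

Let x' = x−12, y' = y−4. MRS = (1/5)·y'/x' = p_x/p_y.
Substituting into the budget: x* = 12 + 1/6·(M − 12·p_x − 4·p_y)/p_x, and y* = 4 + 5/6·(…)/p_y.
Discretionary income = 302 − 12·1.2 − 4·17.3 = 218.4; x* = 12 + 1/6·218.4/1.2 = 42.3333.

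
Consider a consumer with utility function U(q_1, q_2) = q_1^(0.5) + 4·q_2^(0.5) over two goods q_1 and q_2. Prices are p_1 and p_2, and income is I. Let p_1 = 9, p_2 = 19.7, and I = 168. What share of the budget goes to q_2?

With the ratio pinned down, the budget gives q_1* = I/(p_1 + p_2·(q_2/q_1)) and q_2* = (q_2/q_1)·q_1*.
Numerically q_2/q_1 = 3.339432, so q_1* = 168/(9 + 19.7·3.339432) = 2.2464 and q_2* = 3.339432·2.2464 = 7.5017.
Expenditure on q_2: 19.7·7.5017 = 147.7825; share = 0.8797.

share on q_2 = 0.8797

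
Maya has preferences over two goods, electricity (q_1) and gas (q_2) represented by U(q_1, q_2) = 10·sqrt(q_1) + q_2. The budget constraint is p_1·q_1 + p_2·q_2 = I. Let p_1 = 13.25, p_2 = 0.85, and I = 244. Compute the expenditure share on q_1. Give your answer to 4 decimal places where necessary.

share on q_1 = 0.0056

Set MRS = p_1/p_2: 5·q_1^(−1/2) = p_1/p_2.
Solve: √q_1 = 5·p_2/p_1, so q_1*(p_1,p_2) = (5·p_2/p_1)², and q_2* = (I − p_1·q_1*)/p_2.
Plugging in: q_1* = (5·0.85/13.25)² = 0.1029, q_2* = 285.455.
Expenditure on q_1: 13.25·0.1029 = 1.3632; share = 0.0056.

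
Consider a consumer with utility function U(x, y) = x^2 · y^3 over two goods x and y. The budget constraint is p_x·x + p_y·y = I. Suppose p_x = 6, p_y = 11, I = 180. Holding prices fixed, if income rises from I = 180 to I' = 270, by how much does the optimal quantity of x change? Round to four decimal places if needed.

Tangency: MRS = (2/3)·y/x = p_x/p_y.
Rearranging, p_y·y = (3/2)·p_x·x. Substituting into the budget gives p_x·x·(1 + (3/2)) = I.
Demand: x*(p_x,p_y,I) = 0.4·I/p_x and y* = 0.6·I/p_y.
At p_x=6, p_y=11, I=180: x* = 0.4·180/6 = 12.
At I' = 270: x* = 18. Change: 18 − 12 = 6.

Δx* = 6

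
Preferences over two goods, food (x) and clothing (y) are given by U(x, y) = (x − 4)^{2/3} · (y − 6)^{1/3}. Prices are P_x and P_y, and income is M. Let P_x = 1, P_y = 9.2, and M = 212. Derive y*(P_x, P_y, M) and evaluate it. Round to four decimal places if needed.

Substituting into the budget: x* = 4 + 2/3·(M − 4·P_x − 6·P_y)/P_x, and y* = 6 + 1/3·(…)/P_y.
Discretionary income = 212 − 4·1 − 6·9.2 = 152.8; y* = 6 + 1/3·152.8/9.2 = 11.5362.

y* = 11.5362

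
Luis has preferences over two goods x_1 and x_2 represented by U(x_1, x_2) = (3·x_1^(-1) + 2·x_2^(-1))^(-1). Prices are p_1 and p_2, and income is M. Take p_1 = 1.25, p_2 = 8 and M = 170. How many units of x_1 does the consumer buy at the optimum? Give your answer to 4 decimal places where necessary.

Substitute x_2 = (x_2/x_1)·x_1 into the budget: x_1* = M/(p_1 + p_2·(x_2/x_1)).
Numerically x_2/x_1 = 0.322749, so x_1* = 170/(1.25 + 8·0.322749) = 44.3634.

x_1* = 44.3634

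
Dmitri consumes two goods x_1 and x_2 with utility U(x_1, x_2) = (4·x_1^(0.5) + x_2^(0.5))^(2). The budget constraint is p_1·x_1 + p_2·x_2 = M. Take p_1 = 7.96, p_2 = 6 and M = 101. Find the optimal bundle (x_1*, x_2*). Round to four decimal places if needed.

MRS = MU_x_1/MU_x_2 = 4·(x_2/x_1)^(0.5). Set equal to p_1/p_2.
Hence x_2/x_1 = ((1/4)·p_1/p_2)^(1/(0.5)), i.e. raised to the 2 power.
Substitute x_2 = (x_2/x_1)·x_1 into the budget: x_1* = M/(p_1 + p_2·(x_2/x_1)).
Numerically x_2/x_1 = 0.110003, so x_1* = 101/(7.96 + 6·0.110003) = 11.7169 and x_2* = 0.110003·11.7169 = 1.2889.

x_1* = 11.7169, x_2* = 1.2889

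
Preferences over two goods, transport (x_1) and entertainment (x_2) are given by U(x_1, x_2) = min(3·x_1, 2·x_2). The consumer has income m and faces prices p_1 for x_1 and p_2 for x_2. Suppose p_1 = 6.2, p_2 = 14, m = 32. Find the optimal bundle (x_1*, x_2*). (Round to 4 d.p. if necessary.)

x_1* = 1.1765, x_2* = 1.7647

Leontief preferences: the optimum is at the kink where x_1/2 = x_2/3, i.e. x_2 = (3/2)·x_1.
Budget: p_1·x_1 + p_2·(3/2)·x_1 = m, so (2·p_1 + 3·p_2)·x_1 = 2·m.
Demand: x_1*(p_1,p_2,m) = 2·m/(2·p_1 + 3·p_2), x_2* = 3·m/(2·p_1 + 3·p_2).
Here 2·6.2 + 3·14 = 54.4, giving x_1* = 1.1765 and x_2* = 1.7647.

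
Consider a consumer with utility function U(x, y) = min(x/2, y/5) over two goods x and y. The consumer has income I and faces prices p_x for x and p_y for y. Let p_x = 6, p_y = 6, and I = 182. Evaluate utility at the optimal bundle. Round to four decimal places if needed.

Leontief preferences: the optimum is at the kink where x/2 = y/5, i.e. y = (5/2)·x.
Budget: p_x·x + p_y·(5/2)·x = I, so (2·p_x + 5·p_y)·x = 2·I.
Demand: x*(p_x,p_y,I) = 2·I/(2·p_x + 5·p_y), y* = 5·I/(2·p_x + 5·p_y).
Here 2·6 + 5·6 = 42, giving x* = 8.6667 and y* = 21.6667.
Utility at the optimum: U(8.6667, 21.6667) = 4.3333.

V = 4.3333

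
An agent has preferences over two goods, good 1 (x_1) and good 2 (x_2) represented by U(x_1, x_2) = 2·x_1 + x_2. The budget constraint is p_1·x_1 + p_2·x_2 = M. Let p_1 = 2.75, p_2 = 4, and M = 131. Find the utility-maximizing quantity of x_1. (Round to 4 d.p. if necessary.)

x_1 gives more utility per dollar, so spend all income on x_1: x_1* = M/p_1, x_2* = 0.
Numerically: x_1* = 47.6364, x_2* = 0.

x_1* = 47.6364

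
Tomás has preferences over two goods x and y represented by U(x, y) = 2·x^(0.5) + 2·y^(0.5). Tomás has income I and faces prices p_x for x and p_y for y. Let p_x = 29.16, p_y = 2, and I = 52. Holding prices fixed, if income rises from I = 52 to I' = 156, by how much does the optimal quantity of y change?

MU_x ∝ 2·x^(-0.5), MU_y ∝ 2·y^(-0.5), so MRS = (y/x)^(0.5) = p_x/p_y.
Hence y/x = (p_x/p_y)^(1/(0.5)), i.e. raised to the 2 power.
With the ratio pinned down, the budget gives x* = I/(p_x + p_y·(y/x)) and y* = (y/x)·x*.
Numerically y/x = 212.5764, so x* = 52/(29.16 + 2·212.5764) = 0.1145 and y* = 212.5764·0.1145 = 24.3312.
At I' = 156: y* = 72.9936. Change: 72.9936 − 24.3312 = 48.6624.

Δy* = 48.6624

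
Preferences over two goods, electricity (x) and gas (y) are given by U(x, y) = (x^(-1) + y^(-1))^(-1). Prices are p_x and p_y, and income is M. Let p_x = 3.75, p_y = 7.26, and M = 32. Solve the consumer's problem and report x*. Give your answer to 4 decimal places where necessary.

MU_x ∝ x^(-2), MU_y ∝ y^(-2), so MRS = (y/x)^(2) = p_x/p_y.
Hence y/x = (p_x/p_y)^(1/(2)), i.e. raised to the 0.5 power.
Substitute y = (y/x)·x into the budget: x* = M/(p_x + p_y·(y/x)).
Numerically y/x = 0.718699, so x* = 32/(3.75 + 7.26·0.718699) = 3.5683.

x* = 3.5683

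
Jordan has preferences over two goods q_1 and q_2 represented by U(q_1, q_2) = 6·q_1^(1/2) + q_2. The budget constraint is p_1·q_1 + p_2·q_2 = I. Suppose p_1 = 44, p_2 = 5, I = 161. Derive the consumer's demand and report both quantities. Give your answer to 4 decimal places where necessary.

Set MRS = p_1/p_2: 3·q_1^(−1/2) = p_1/p_2.
Thus q_1* = (3·p_2/p_1)² — independent of I — with the rest of income spent on q_2.
Plugging in: q_1* = (3·5/44)² = 0.1162, q_2* = 31.1773.

q_1* = 0.1162, q_2* = 31.1773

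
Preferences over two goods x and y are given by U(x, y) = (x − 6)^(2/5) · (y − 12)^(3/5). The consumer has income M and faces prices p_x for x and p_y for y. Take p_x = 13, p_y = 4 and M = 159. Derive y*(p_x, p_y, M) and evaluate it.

Let x' = x−6, y' = y−12. MRS = (2/3)·y'/x' = p_x/p_y.
After buying the subsistence bundle (6, 12), a share 0.4 of the remaining income goes to x: x* = 6 + 0.4·(M − 6p_x − 12p_y)/p_x.
Discretionary income = 159 − 6·13 − 12·4 = 33; y* = 12 + 0.6·33/4 = 16.95.

y* = 16.95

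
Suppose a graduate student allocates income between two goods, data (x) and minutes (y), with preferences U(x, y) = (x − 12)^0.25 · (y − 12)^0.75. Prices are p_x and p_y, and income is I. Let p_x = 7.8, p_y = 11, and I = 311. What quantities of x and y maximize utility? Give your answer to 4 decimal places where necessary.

MRS = (1/3)·(y−12)/(x−12). Tangency with p_x/p_y gives y−12 = 3·(p_x/p_y)·(x−12).
Substituting into the budget: x* = 12 + 0.25·(I − 12·p_x − 12·p_y)/p_x, and y* = 12 + 0.75·(…)/p_y.
Discretionary income = 311 − 12·7.8 − 12·11 = 85.4; x* = 12 + 0.25·85.4/7.8 = 14.7372; y* = 12 + 0.75·85.4/11 = 17.8227.

x* = 14.7372, y* = 17.8227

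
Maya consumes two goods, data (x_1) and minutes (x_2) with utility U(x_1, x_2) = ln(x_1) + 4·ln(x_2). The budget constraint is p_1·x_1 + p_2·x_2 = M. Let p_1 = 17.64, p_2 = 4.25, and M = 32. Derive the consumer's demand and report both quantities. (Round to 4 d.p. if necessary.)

x_1* = 0.3628, x_2* = 6.0235

The MRS is (1/4)·x_2/x_1. Set MRS = p_1/p_2.
So p_2·x_2 = 4·p_1·x_1; combined with the budget, a share 0.2 of income goes to x_1.
Demand: x_1*(p_1,p_2,M) = 0.2·M/p_1 and x_2* = 0.8·M/p_2.
At p_1=17.64, p_2=4.25, M=32: x_1* = 0.2·32/17.64 = 0.3628, x_2* = 6.0235.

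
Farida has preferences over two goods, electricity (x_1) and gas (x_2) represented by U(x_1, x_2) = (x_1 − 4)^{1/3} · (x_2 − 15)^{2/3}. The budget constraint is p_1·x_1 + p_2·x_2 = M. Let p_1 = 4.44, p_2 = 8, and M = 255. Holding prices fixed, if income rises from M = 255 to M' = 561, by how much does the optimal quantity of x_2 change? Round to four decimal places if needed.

This is Cobb-Douglas in (x_1−4, x_2−15): tangency gives 1/3·p_2·(x_2−15) = 2/3·p_1·(x_1−4).
Substituting into the budget: x_1* = 4 + 1/3·(M − 4·p_1 − 15·p_2)/p_1, and x_2* = 15 + 2/3·(…)/p_2.
Discretionary income = 255 − 4·4.44 − 15·8 = 117.24; x_2* = 15 + 2/3·117.24/8 = 24.77.
At M' = 561: x_2* = 50.27. Change: 50.27 − 24.77 = 25.5.

Δx_2* = 25.5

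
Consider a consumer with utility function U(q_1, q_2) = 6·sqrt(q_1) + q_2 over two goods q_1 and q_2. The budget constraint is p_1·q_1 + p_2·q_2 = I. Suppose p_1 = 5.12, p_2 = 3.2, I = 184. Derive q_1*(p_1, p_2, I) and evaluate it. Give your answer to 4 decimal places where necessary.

q_1* = 3.5156

Thus q_1* = (3·p_2/p_1)² — independent of I — with the rest of income spent on q_2.
Plugging in: q_1* = (3·3.2/5.12)² = 3.5156.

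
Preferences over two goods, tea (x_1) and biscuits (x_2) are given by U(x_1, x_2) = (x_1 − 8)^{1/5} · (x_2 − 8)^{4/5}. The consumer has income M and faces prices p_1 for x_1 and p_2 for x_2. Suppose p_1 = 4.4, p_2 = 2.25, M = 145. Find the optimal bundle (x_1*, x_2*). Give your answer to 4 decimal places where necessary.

x_1* = 12.1727, x_2* = 40.64

Substituting into the budget: x_1* = 8 + 0.2·(M − 8·p_1 − 8·p_2)/p_1, and x_2* = 8 + 0.8·(…)/p_2.
Discretionary income = 145 − 8·4.4 − 8·2.25 = 91.8; x_1* = 8 + 0.2·91.8/4.4 = 12.1727; x_2* = 8 + 0.8·91.8/2.25 = 40.64.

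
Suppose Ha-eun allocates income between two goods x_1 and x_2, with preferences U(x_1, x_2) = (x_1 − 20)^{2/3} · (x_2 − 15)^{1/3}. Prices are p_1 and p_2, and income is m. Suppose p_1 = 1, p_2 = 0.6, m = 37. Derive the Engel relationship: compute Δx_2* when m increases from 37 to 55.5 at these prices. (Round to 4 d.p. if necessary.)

Discretionary income = 37 − 20·1 − 15·0.6 = 8; x_2* = 15 + 1/3·8/0.6 = 19.4444.
At m' = 55.5: x_2* = 29.7222. Change: 29.7222 − 19.4444 = 10.2778.

Δx_2* = 10.2778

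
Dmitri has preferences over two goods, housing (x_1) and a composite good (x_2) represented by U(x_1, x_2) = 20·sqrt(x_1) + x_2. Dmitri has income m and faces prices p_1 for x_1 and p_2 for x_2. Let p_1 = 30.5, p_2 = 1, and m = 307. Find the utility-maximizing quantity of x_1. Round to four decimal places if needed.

x_1* = 0.1075

Solve: √x_1 = 10·p_2/p_1, so x_1*(p_1,p_2) = (10·p_2/p_1)², and x_2* = (m − p_1·x_1*)/p_2.
Plugging in: x_1* = (10·1/30.5)² = 0.1075.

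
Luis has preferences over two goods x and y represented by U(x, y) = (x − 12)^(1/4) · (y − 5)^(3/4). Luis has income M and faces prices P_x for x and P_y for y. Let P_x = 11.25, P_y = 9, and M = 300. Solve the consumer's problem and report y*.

Let x' = x−12, y' = y−5. MRS = (1/3)·y'/x' = P_x/P_y.
Substituting into the budget: x* = 12 + 0.25·(M − 12·P_x − 5·P_y)/P_x, and y* = 5 + 0.75·(…)/P_y.
Discretionary income = 300 − 12·11.25 − 5·9 = 120; y* = 5 + 0.75·120/9 = 15.

y* = 15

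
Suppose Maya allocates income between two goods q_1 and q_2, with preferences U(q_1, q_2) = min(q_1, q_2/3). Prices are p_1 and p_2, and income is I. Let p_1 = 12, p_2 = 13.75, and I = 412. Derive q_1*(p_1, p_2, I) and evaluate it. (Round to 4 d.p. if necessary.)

q_1* = 7.7371

Leontief preferences: the optimum is at the kink where q_1/1 = q_2/3, i.e. q_2 = 3·q_1.
Budget: p_1·q_1 + p_2·3·q_1 = I, so (p_1 + 3·p_2)·q_1 = I.
Demand: q_1*(p_1,p_2,I) = I/(p_1 + 3·p_2), q_2* = 3·I/(p_1 + 3·p_2).
Here 12 + 3·13.75 = 53.25, giving q_1* = 7.7371.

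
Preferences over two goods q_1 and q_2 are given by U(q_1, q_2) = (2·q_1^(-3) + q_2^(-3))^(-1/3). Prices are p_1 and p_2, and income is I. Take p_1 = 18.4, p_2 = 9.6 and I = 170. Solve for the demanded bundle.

q_1* = 6.0935, q_2* = 6.029

Substitute q_2 = (q_2/q_1)·q_1 into the budget: q_1* = I/(p_1 + p_2·(q_2/q_1)).
Numerically q_2/q_1 = 0.989416, so q_1* = 170/(18.4 + 9.6·0.989416) = 6.0935 and q_2* = 0.989416·6.0935 = 6.029.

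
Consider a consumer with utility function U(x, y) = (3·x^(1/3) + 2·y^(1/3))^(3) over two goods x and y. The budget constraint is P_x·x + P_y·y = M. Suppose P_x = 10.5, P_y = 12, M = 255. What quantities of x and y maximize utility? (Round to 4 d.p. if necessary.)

From the CES first-order condition, (3/2)·(y/x)^(2/3) = P_x/P_y.
Hence y/x = ((2/3)·P_x/P_y)^(1/(2/3)), i.e. raised to the 1.5 power.
With the ratio pinned down, the budget gives x* = M/(P_x + P_y·(y/x)) and y* = (y/x)·x*.
Numerically y/x = 0.445528, so x* = 255/(10.5 + 12·0.445528) = 16.092 and y* = 0.445528·16.092 = 7.1695.

x* = 16.092, y* = 7.1695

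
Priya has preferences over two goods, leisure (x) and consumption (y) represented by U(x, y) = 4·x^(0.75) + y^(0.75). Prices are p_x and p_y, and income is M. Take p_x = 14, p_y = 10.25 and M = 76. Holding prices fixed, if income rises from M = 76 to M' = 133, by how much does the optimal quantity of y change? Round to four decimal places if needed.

With the ratio pinned down, the budget gives x* = M/(p_x + p_y·(y/x)) and y* = (y/x)·x*.
Numerically y/x = 0.013595, so x* = 76/(14 + 10.25·0.013595) = 5.3751 and y* = 0.013595·5.3751 = 0.0731.
At M' = 133: y* = 0.1279. Change: 0.1279 − 0.0731 = 0.0548.

Δy* = 0.0548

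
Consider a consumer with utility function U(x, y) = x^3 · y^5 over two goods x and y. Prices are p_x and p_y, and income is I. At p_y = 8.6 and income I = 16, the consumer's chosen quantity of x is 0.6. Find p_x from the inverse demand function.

Tangency: MRS = (3/5)·y/x = p_x/p_y.
Rearranging, p_y·y = (5/3)·p_x·x. Substituting into the budget gives p_x·x·(1 + (5/3)) = I.
Demand: x*(p_x,p_y,I) = 0.375·I/p_x and y* = 0.625·I/p_y.
Set x* = 0.6 in the demand function and solve for p_x: p_x = 10.

p_x = 10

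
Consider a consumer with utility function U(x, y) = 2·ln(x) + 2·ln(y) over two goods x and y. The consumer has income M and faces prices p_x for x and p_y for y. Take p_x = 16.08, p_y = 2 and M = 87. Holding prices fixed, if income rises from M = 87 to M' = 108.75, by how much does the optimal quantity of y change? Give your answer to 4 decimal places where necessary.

Demand: x*(p_x,p_y,M) = 0.5·M/p_x and y* = 0.5·M/p_y.
At p_x=16.08, p_y=2, M=87: y* = 0.5·87/2 = 21.75.
At M' = 108.75: y* = 27.1875. Change: 27.1875 − 21.75 = 5.4375.

Δy* = 5.4375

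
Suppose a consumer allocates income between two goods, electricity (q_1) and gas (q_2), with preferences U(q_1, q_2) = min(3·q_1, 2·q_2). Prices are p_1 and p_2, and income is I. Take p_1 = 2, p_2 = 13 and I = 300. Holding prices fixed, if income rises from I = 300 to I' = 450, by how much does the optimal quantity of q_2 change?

Δq_2* = 10.4651

Here 2·2 + 3·13 = 43, giving q_2* = 20.9302.
At I' = 450: q_2* = 31.3953. Change: 31.3953 − 20.9302 = 10.4651.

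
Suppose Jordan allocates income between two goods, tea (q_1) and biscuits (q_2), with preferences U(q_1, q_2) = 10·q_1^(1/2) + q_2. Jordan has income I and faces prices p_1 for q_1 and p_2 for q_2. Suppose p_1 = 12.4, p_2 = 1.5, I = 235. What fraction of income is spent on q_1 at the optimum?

Set MRS = p_1/p_2: 5·q_1^(−1/2) = p_1/p_2.
Thus q_1* = (5·p_2/p_1)² — independent of I — with the rest of income spent on q_2.
Plugging in: q_1* = (5·1.5/12.4)² = 0.3658, q_2* = 153.6425.
Expenditure on q_1: 12.4·0.3658 = 4.5363; share = 0.0193.

share on q_1 = 0.0193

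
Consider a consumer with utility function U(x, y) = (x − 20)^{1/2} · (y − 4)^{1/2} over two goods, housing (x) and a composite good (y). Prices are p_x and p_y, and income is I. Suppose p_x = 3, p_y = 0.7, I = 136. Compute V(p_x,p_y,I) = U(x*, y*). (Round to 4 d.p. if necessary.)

MRS = (y−4)/(x−20). Tangency with p_x/p_y gives y−4 = (p_x/p_y)·(x−20).
Substituting into the budget: x* = 20 + 0.5·(I − 20·p_x − 4·p_y)/p_x, and y* = 4 + 0.5·(…)/p_y.
Discretionary income = 136 − 20·3 − 4·0.7 = 73.2; x* = 20 + 0.5·73.2/3 = 32.2; y* = 4 + 0.5·73.2/0.7 = 56.2857.
Utility at the optimum: U(32.2, 56.2857) = 25.2564.

V = 25.2564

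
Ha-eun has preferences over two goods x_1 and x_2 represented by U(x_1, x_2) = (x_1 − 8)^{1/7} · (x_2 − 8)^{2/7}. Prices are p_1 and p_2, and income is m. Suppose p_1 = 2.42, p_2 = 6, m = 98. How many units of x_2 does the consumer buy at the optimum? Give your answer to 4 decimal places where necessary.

x_2* = 11.4044

Substituting into the budget: x_1* = 8 + 1/3·(m − 8·p_1 − 8·p_2)/p_1, and x_2* = 8 + 2/3·(…)/p_2.
Discretionary income = 98 − 8·2.42 − 8·6 = 30.64; x_2* = 8 + 2/3·30.64/6 = 11.4044.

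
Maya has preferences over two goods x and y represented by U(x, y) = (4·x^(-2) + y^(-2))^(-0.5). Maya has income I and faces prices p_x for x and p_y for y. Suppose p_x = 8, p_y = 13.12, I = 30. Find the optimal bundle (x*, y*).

With the ratio pinned down, the budget gives x* = I/(p_x + p_y·(y/x)) and y* = (y/x)·x*.
Numerically y/x = 0.534194, so x* = 30/(8 + 13.12·0.534194) = 1.9989 and y* = 0.534194·1.9989 = 1.0678.

x* = 1.9989, y* = 1.0678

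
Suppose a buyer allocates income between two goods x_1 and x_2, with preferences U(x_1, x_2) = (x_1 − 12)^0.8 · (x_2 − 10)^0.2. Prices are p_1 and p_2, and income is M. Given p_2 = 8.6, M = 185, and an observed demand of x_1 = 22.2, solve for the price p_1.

Let x_1' = x_1−12, x_2' = x_2−10. MRS = 4·x_2'/x_1' = p_1/p_2.
Substituting into the budget: x_1* = 12 + 0.8·(M − 12·p_1 − 10·p_2)/p_1, and x_2* = 10 + 0.2·(…)/p_2.
Set x_1* = 22.2 in the demand function and solve for p_1: p_1 = 4.

p_1 = 4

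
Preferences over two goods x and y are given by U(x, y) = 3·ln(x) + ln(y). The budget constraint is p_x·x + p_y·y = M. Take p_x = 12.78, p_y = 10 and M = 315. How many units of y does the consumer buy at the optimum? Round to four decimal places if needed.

MU_x/MU_y = (3·y)/(x); tangency sets this equal to p_x/p_y.
So 3·p_y·y = p_x·x; combined with the budget, a share 0.75 of income goes to x.
Demand: x*(p_x,p_y,M) = 0.75·M/p_x and y* = 0.25·M/p_y.
At p_x=12.78, p_y=10, M=315: y* = 0.25·315/10 = 7.875.

y* = 7.875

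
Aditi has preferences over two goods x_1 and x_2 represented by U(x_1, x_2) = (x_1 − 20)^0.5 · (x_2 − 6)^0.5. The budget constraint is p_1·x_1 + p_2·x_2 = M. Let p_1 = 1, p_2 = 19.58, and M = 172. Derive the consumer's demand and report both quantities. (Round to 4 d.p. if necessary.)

Let x_1' = x_1−20, x_2' = x_2−6. MRS = x_2'/x_1' = p_1/p_2.
After buying the subsistence bundle (20, 6), a share 0.5 of the remaining income goes to x_1: x_1* = 20 + 0.5·(M − 20p_1 − 6p_2)/p_1.
Discretionary income = 172 − 20·1 − 6·19.58 = 34.52; x_1* = 20 + 0.5·34.52/1 = 37.26; x_2* = 6 + 0.5·34.52/19.58 = 6.8815.

x_1* = 37.26, x_2* = 6.8815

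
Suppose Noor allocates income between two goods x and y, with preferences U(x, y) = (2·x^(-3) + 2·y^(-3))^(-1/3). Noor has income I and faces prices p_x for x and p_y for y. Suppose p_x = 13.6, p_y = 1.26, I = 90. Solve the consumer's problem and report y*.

Numerically y/x = 1.812559, so x* = 90/(13.6 + 1.26·1.812559) = 5.6661 and y* = 1.812559·5.6661 = 10.2702.

y* = 10.2702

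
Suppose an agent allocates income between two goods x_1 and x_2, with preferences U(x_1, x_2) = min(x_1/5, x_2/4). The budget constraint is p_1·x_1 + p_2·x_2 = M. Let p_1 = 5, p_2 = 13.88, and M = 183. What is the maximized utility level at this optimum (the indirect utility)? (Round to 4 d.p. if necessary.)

V = 2.2727

Leontief preferences: the optimum is at the kink where x_1/5 = x_2/4, i.e. x_2 = (4/5)·x_1.
Budget: p_1·x_1 + p_2·(4/5)·x_1 = M, so (5·p_1 + 4·p_2)·x_1 = 5·M.
Demand: x_1*(p_1,p_2,M) = 5·M/(5·p_1 + 4·p_2), x_2* = 4·M/(5·p_1 + 4·p_2).
Here 5·5 + 4·13.88 = 80.52, giving x_1* = 11.3636 and x_2* = 9.0909.
Utility at the optimum: U(11.3636, 9.0909) = 2.2727.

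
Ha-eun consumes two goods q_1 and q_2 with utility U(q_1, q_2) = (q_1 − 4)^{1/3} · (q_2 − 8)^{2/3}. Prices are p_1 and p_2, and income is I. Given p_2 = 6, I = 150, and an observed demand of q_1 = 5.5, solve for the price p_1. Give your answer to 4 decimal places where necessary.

p_1 = 12

This is Cobb-Douglas in (q_1−4, q_2−8): tangency gives 1/3·p_2·(q_2−8) = 2/3·p_1·(q_1−4).
Substituting into the budget: q_1* = 4 + 1/3·(I − 4·p_1 − 8·p_2)/p_1, and q_2* = 8 + 2/3·(…)/p_2.
Set q_1* = 5.5 in the demand function and solve for p_1: p_1 = 12.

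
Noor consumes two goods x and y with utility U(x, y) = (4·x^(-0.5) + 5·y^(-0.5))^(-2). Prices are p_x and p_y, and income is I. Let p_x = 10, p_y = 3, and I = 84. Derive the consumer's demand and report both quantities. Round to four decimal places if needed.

MU_x ∝ 4·x^(-1.5), MU_y ∝ 5·y^(-1.5), so MRS = (4/5)·(y/x)^(1.5) = p_x/p_y.
Solve for the ratio: y/x = [(5/4)·p_x/p_y]^(2/3).
Substitute y = (y/x)·x into the budget: x* = I/(p_x + p_y·(y/x)).
Numerically y/x = 2.58936, so x* = 84/(10 + 3·2.58936) = 4.7276 and y* = 2.58936·4.7276 = 12.2414.

x* = 4.7276, y* = 12.2414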